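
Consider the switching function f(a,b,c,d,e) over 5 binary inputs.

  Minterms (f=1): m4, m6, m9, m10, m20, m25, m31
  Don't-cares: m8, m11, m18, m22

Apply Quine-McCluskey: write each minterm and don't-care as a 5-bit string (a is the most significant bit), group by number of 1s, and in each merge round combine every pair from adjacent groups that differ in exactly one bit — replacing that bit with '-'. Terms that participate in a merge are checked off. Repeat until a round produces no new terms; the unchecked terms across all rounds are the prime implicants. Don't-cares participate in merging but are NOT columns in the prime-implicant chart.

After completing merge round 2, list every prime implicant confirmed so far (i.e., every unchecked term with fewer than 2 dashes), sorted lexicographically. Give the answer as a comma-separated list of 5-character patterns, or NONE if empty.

Round 0: 00100✓ 00110✓ 01000✓ 01001✓ 01010✓ 01011✓ 10010✓ 10100✓ 10110✓ 11001✓ 11111
Round 1: -0100✓ -0110✓ -1001 001-0✓ 010-0✓ 010-1✓ 0100-✓ 0101-✓ 10-10 101-0✓
Round 2: -01-0 010--
PIs = {-01-0, -1001, 010--, 10-10, 11111}

-1001, 10-10, 11111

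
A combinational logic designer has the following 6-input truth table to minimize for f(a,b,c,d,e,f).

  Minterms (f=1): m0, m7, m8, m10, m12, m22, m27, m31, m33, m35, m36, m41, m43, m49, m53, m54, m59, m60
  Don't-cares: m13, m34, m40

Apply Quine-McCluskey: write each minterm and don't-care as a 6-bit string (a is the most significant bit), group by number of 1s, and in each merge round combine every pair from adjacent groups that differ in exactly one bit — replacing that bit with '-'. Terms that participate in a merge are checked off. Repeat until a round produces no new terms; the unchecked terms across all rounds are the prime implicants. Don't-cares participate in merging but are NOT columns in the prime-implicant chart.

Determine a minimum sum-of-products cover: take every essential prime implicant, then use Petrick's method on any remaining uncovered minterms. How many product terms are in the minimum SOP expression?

11

Round 0: 000000✓ 000111 001000✓ 001010✓ 001100✓ 001101✓ 010110✓ 011011✓ 011111✓ 100001✓ 100010✓ 100011✓ 100100 101000✓ 101001✓ 101011✓ 110001✓ 110101✓ 110110✓ 111011✓ 111100
Round 1: -01000 -10110 -11011 00-000 001-00 0010-0 00110- 011-11 1-0001 1-1011 10-001✓ 10-011✓ 1000-1✓ 10001- 1010-1✓ 10100- 110-01
Round 2: 10-0-1
PIs = {-01000, -10110, -11011, 00-000, 000111, 001-00, 0010-0, 00110-, 011-11, 1-0001, 1-1011, 10-0-1, 10001-, 100100, 10100-, 110-01, 111100}
Coverage chart:
  m0: 00-000 ←essential
  m7: 000111 ←essential
  m8: -01000,00-000,001-00,0010-0
  m10: 0010-0 ←essential
  m12: 001-00,00110-
  m22: -10110 ←essential
  m27: -11011,011-11
  m31: 011-11 ←essential
  m33: 1-0001,10-0-1
  m35: 10-0-1,10001-
  m36: 100100 ←essential
  m41: 10-0-1,10100-
  m43: 1-1011,10-0-1
  m49: 1-0001,110-01
  m53: 110-01 ←essential
  m54: -10110 ←essential
  m59: -11011,1-1011
  m60: 111100 ←essential
Essential: -10110, 00-000, 000111, 0010-0, 011-11, 100100, 110-01, 111100
Petrick residual → -11011, 001-00, 10-0-1
Min cover (11 terms): bc'def' + bcd'ef + a'b'd'e'f' + a'b'c'def + a'b'ce'f' + a'b'cd'f' + a'bcef + ab'd'f + ab'c'de'f' + abc'e'f + abcde'f'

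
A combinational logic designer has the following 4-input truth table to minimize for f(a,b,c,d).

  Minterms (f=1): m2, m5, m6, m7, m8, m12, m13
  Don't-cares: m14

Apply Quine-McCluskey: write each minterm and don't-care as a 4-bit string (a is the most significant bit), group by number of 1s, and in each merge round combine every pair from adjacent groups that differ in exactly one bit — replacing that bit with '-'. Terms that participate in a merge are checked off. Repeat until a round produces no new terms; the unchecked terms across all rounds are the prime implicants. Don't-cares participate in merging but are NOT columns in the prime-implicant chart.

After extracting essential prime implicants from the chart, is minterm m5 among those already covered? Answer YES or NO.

NO

[col 0] 0010*, 0101*, 0110*, 0111*, 1000*, 1100*, 1101*, 1110*
[col 1] -101, -110, 0-10, 01-1, 011-, 1-00, 11-0, 110-
Prime implicants: -101, -110, 0-10, 01-1, 011-, 1-00, 11-0, 110-
PI chart (minterm → PIs covering it):
  2 | 0-10  (sole → essential)
  5 | -101,01-1
  6 | -110,0-10,011-
  7 | 01-1,011-
  8 | 1-00  (sole → essential)
  12 | 1-00,11-0,110-
  13 | -101,110-
Essential prime implicants: 0-10, 1-00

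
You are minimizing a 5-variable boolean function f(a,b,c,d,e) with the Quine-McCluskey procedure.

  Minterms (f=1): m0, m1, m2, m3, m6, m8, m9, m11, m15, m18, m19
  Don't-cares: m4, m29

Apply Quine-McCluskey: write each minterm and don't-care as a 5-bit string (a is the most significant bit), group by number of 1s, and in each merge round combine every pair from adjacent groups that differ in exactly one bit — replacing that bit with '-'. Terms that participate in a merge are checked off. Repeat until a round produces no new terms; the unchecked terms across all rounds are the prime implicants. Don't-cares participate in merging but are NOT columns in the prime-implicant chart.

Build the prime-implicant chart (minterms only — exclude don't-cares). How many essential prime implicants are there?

4

Round 0: 00000✓ 00001✓ 00010✓ 00011✓ 00100✓ 00110✓ 01000✓ 01001✓ 01011✓ 01111✓ 10010✓ 10011✓ 11101
Round 1: -0010✓ -0011✓ 0-000✓ 0-001✓ 0-011✓ 00-00✓ 00-10✓ 000-0✓ 000-1✓ 0000-✓ 0001-✓ 001-0✓ 01-11 010-1✓ 0100-✓ 1001-✓
Round 2: -001- 0-0-1 0-00- 00--0 000--
PIs = {-001-, 0-0-1, 0-00-, 00--0, 000--, 01-11, 11101}
Coverage chart:
  m0: 0-00-,00--0,000--
  m1: 0-0-1,0-00-,000--
  m2: -001-,00--0,000--
  m3: -001-,0-0-1,000--
  m6: 00--0 ←essential
  m8: 0-00- ←essential
  m9: 0-0-1,0-00-
  m11: 0-0-1,01-11
  m15: 01-11 ←essential
  m18: -001- ←essential
  m19: -001- ←essential
Essential: -001-, 0-00-, 00--0, 01-11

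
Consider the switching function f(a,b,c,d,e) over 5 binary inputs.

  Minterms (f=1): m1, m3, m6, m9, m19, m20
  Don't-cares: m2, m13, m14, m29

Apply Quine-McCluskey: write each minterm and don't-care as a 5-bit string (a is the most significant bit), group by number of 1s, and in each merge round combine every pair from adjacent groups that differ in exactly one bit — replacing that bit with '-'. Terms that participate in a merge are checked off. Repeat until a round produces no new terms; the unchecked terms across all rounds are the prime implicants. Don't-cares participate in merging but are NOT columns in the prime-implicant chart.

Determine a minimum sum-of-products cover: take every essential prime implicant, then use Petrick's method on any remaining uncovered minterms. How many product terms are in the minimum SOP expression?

4

size-2^0 implicants → 00001(✓)  00010(✓)  00011(✓)  00110(✓)  01001(✓)  01101(✓)  01110(✓)  10011(✓)  10100  11101(✓)
size-2^1 implicants → -0011  -1101  0-001  0-110  00-10  000-1  0001-  01-01
Unchecked terms (primes): -0011, -1101, 0-001, 0-110, 00-10, 000-1, 0001-, 01-01, 10100
Minterm coverage:
  m1 ⊆ 0-001,000-1
  m3 ⊆ -0011,000-1,0001-
  m6 ⊆ 0-110,00-10
  m9 ⊆ 0-001,01-01
  m19 ⊆ -0011 [E]
  m20 ⊆ 10100 [E]
E = {-0011, 10100}
Petrick residual → 0-001, 0-110
Cover = b'c'de + a'c'd'e + a'cde' + ab'cd'e'  |cover|=4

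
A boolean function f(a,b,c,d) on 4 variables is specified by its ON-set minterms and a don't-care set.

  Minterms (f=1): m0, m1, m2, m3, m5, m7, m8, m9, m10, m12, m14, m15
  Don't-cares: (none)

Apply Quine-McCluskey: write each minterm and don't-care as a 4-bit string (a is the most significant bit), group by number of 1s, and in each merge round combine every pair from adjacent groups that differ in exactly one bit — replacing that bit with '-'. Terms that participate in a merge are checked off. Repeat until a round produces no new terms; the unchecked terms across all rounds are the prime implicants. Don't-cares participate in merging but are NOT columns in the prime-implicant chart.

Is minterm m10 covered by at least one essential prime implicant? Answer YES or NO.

[col 0] 0000*, 0001*, 0010*, 0011*, 0101*, 0111*, 1000*, 1001*, 1010*, 1100*, 1110*, 1111*
[col 1] -000*, -001*, -010*, -111, 0-01*, 0-11*, 00-0*, 00-1*, 000-*, 001-*, 01-1*, 1-00*, 1-10*, 10-0*, 100-*, 11-0*, 111-
[col 2] -0-0, -00-, 0--1, 00--, 1--0
Prime implicants: -0-0, -00-, -111, 0--1, 00--, 1--0, 111-
PI chart (minterm → PIs covering it):
  0 | -0-0,-00-,00--
  1 | -00-,0--1,00--
  2 | -0-0,00--
  3 | 0--1,00--
  5 | 0--1  (sole → essential)
  7 | -111,0--1
  8 | -0-0,-00-,1--0
  9 | -00-  (sole → essential)
  10 | -0-0,1--0
  12 | 1--0  (sole → essential)
  14 | 1--0,111-
  15 | -111,111-
Essential prime implicants: -00-, 0--1, 1--0

YES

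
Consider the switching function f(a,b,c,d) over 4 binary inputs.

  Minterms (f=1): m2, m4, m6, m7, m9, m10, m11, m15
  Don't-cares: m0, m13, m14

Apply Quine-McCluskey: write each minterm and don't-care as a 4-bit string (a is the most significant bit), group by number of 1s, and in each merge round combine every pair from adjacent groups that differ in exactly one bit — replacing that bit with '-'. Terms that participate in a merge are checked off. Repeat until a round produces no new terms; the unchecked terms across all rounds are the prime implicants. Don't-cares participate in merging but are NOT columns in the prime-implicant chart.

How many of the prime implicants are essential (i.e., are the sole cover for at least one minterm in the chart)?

Round 0: 0000✓ 0010✓ 0100✓ 0110✓ 0111✓ 1001✓ 1010✓ 1011✓ 1101✓ 1110✓ 1111✓
Round 1: -010✓ -110✓ -111✓ 0-00✓ 0-10✓ 00-0✓ 01-0✓ 011-✓ 1-01✓ 1-10✓ 1-11✓ 10-1✓ 101-✓ 11-1✓ 111-✓
Round 2: --10 -11- 0--0 1--1 1-1-
PIs = {--10, -11-, 0--0, 1--1, 1-1-}
Coverage chart:
  m2: --10,0--0
  m4: 0--0 ←essential
  m6: --10,-11-,0--0
  m7: -11- ←essential
  m9: 1--1 ←essential
  m10: --10,1-1-
  m11: 1--1,1-1-
  m15: -11-,1--1,1-1-
Essential: -11-, 0--0, 1--1

3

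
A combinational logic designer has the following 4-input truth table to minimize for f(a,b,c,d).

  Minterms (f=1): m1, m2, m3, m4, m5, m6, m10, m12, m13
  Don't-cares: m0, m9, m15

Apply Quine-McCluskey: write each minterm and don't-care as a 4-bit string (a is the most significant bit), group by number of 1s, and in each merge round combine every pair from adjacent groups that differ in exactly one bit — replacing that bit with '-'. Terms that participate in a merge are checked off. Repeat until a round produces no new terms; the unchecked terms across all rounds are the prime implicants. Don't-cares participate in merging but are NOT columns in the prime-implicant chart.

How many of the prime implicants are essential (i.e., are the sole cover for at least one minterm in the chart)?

4

size-2^0 implicants → 0000(✓)  0001(✓)  0010(✓)  0011(✓)  0100(✓)  0101(✓)  0110(✓)  1001(✓)  1010(✓)  1100(✓)  1101(✓)  1111(✓)
size-2^1 implicants → -001(✓)  -010  -100(✓)  -101(✓)  0-00(✓)  0-01(✓)  0-10(✓)  00-0(✓)  00-1(✓)  000-(✓)  001-(✓)  01-0(✓)  010-(✓)  1-01(✓)  11-1  110-(✓)
size-2^2 implicants → --01  -10-  0--0  0-0-  00--
Unchecked terms (primes): --01, -010, -10-, 0--0, 0-0-, 00--, 11-1
Minterm coverage:
  m1 ⊆ --01,0-0-,00--
  m2 ⊆ -010,0--0,00--
  m3 ⊆ 00-- [E]
  m4 ⊆ -10-,0--0,0-0-
  m5 ⊆ --01,-10-,0-0-
  m6 ⊆ 0--0 [E]
  m10 ⊆ -010 [E]
  m12 ⊆ -10- [E]
  m13 ⊆ --01,-10-,11-1
E = {-010, -10-, 0--0, 00--}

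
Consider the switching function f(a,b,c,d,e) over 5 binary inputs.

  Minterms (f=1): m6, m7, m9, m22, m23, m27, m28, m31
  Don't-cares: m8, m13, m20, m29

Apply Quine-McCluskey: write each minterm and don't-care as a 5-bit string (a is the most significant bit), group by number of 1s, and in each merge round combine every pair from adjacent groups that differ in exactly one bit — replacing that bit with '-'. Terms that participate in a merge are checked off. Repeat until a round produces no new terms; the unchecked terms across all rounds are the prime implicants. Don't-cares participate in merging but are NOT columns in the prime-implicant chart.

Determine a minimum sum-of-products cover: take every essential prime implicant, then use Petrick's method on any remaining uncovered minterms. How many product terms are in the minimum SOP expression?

4

size-2^0 implicants → 00110(✓)  00111(✓)  01000(✓)  01001(✓)  01101(✓)  10100(✓)  10110(✓)  10111(✓)  11011(✓)  11100(✓)  11101(✓)  11111(✓)
size-2^1 implicants → -0110(✓)  -0111(✓)  -1101  0011-(✓)  01-01  0100-  1-100  1-111  101-0  1011-(✓)  11-11  111-1  1110-
size-2^2 implicants → -011-
Unchecked terms (primes): -011-, -1101, 01-01, 0100-, 1-100, 1-111, 101-0, 11-11, 111-1, 1110-
Minterm coverage:
  m6 ⊆ -011- [E]
  m7 ⊆ -011- [E]
  m9 ⊆ 01-01,0100-
  m22 ⊆ -011-,101-0
  m23 ⊆ -011-,1-111
  m27 ⊆ 11-11 [E]
  m28 ⊆ 1-100,1110-
  m31 ⊆ 1-111,11-11,111-1
E = {-011-, 11-11}
Petrick residual → 01-01, 1-100
Cover = b'cd + a'bd'e + acd'e' + abde  |cover|=4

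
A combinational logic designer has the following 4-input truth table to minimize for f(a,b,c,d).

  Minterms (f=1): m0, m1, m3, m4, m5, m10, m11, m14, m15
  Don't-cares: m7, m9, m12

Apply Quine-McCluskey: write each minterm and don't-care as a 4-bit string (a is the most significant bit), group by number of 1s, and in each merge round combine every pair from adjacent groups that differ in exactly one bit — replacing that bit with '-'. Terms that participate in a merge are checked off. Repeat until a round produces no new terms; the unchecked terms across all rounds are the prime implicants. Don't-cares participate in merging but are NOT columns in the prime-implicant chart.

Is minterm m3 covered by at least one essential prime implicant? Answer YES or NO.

size-2^0 implicants → 0000(✓)  0001(✓)  0011(✓)  0100(✓)  0101(✓)  0111(✓)  1001(✓)  1010(✓)  1011(✓)  1100(✓)  1110(✓)  1111(✓)
size-2^1 implicants → -001(✓)  -011(✓)  -100  -111(✓)  0-00(✓)  0-01(✓)  0-11(✓)  00-1(✓)  000-(✓)  01-1(✓)  010-(✓)  1-10(✓)  1-11(✓)  10-1(✓)  101-(✓)  11-0  111-(✓)
size-2^2 implicants → --11  -0-1  0--1  0-0-  1-1-
Unchecked terms (primes): --11, -0-1, -100, 0--1, 0-0-, 1-1-, 11-0
Minterm coverage:
  m0 ⊆ 0-0- [E]
  m1 ⊆ -0-1,0--1,0-0-
  m3 ⊆ --11,-0-1,0--1
  m4 ⊆ -100,0-0-
  m5 ⊆ 0--1,0-0-
  m10 ⊆ 1-1- [E]
  m11 ⊆ --11,-0-1,1-1-
  m14 ⊆ 1-1-,11-0
  m15 ⊆ --11,1-1-
E = {0-0-, 1-1-}

NO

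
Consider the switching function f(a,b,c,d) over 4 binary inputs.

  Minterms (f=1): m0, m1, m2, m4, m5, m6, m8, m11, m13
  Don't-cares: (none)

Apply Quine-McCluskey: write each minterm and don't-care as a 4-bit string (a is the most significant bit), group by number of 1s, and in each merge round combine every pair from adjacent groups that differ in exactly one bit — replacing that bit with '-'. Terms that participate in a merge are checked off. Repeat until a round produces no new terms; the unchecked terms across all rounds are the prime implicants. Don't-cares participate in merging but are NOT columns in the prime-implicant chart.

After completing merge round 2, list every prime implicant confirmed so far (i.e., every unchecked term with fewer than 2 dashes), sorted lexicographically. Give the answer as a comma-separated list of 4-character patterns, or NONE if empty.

[col 0] 0000*, 0001*, 0010*, 0100*, 0101*, 0110*, 1000*, 1011, 1101*
[col 1] -000, -101, 0-00*, 0-01*, 0-10*, 00-0*, 000-*, 01-0*, 010-*
[col 2] 0--0, 0-0-
Prime implicants: -000, -101, 0--0, 0-0-, 1011

-000, -101, 1011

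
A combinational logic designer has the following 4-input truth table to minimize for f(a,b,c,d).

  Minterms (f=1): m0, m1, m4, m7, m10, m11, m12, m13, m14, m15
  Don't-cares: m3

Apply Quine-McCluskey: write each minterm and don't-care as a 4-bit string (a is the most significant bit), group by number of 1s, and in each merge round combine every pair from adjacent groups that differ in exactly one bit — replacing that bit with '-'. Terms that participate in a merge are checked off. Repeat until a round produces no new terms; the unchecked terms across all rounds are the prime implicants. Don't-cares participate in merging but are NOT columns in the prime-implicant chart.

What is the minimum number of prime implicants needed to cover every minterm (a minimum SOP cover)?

5

[col 0] 0000*, 0001*, 0011*, 0100*, 0111*, 1010*, 1011*, 1100*, 1101*, 1110*, 1111*
[col 1] -011*, -100, -111*, 0-00, 0-11*, 00-1, 000-, 1-10*, 1-11*, 101-*, 11-0*, 11-1*, 110-*, 111-*
[col 2] --11, 1-1-, 11--
Prime implicants: --11, -100, 0-00, 00-1, 000-, 1-1-, 11--
PI chart (minterm → PIs covering it):
  0 | 0-00,000-
  1 | 00-1,000-
  4 | -100,0-00
  7 | --11  (sole → essential)
  10 | 1-1-  (sole → essential)
  11 | --11,1-1-
  12 | -100,11--
  13 | 11--  (sole → essential)
  14 | 1-1-,11--
  15 | --11,1-1-,11--
Essential prime implicants: --11, 1-1-, 11--
Petrick residual → -100, 000-
Minimum SOP uses 5 PIs: cd + bc'd' + a'b'c' + ac + ab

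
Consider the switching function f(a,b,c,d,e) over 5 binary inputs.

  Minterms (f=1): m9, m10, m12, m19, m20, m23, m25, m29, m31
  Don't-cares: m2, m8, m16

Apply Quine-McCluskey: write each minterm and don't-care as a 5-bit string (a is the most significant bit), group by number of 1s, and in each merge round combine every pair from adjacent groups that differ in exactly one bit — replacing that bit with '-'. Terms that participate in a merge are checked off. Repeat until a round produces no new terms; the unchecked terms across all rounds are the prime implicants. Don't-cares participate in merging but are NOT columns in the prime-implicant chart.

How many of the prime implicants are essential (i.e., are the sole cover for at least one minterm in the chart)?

3

[col 0] 00010*, 01000*, 01001*, 01010*, 01100*, 10000*, 10011*, 10100*, 10111*, 11001*, 11101*, 11111*
[col 1] -1001, 0-010, 01-00, 010-0, 0100-, 1-111, 10-00, 10-11, 11-01, 111-1
Prime implicants: -1001, 0-010, 01-00, 010-0, 0100-, 1-111, 10-00, 10-11, 11-01, 111-1
PI chart (minterm → PIs covering it):
  9 | -1001,0100-
  10 | 0-010,010-0
  12 | 01-00  (sole → essential)
  19 | 10-11  (sole → essential)
  20 | 10-00  (sole → essential)
  23 | 1-111,10-11
  25 | -1001,11-01
  29 | 11-01,111-1
  31 | 1-111,111-1
Essential prime implicants: 01-00, 10-00, 10-11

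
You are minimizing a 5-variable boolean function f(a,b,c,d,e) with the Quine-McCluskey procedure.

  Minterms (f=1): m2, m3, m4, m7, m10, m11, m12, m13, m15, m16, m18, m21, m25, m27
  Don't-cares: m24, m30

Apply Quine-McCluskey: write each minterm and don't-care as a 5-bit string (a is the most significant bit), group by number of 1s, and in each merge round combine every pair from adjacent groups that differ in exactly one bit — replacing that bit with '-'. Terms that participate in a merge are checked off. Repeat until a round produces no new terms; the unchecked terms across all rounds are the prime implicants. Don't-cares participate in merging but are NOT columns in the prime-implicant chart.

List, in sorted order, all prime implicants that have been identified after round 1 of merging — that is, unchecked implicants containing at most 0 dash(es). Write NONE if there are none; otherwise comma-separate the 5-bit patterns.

size-2^0 implicants → 00010(✓)  00011(✓)  00100(✓)  00111(✓)  01010(✓)  01011(✓)  01100(✓)  01101(✓)  01111(✓)  10000(✓)  10010(✓)  10101  11000(✓)  11001(✓)  11011(✓)  11110
size-2^1 implicants → -0010  -1011  0-010(✓)  0-011(✓)  0-100  0-111(✓)  00-11(✓)  0001-(✓)  01-11(✓)  0101-(✓)  011-1  0110-  1-000  100-0  110-1  1100-
size-2^2 implicants → 0--11  0-01-
Unchecked terms (primes): -0010, -1011, 0--11, 0-01-, 0-100, 011-1, 0110-, 1-000, 100-0, 10101, 110-1, 1100-, 11110

10101, 11110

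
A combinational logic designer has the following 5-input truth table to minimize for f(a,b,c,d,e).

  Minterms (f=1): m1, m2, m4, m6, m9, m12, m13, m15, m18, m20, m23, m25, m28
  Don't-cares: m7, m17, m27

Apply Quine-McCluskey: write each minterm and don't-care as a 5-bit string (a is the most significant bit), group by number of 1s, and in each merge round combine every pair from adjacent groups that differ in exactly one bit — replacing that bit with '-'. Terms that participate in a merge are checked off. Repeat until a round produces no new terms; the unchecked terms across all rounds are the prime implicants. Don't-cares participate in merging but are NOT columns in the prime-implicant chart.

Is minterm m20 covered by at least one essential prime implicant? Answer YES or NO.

YES

size-2^0 implicants → 00001(✓)  00010(✓)  00100(✓)  00110(✓)  00111(✓)  01001(✓)  01100(✓)  01101(✓)  01111(✓)  10001(✓)  10010(✓)  10100(✓)  10111(✓)  11001(✓)  11011(✓)  11100(✓)
size-2^1 implicants → -0001(✓)  -0010  -0100(✓)  -0111  -1001(✓)  -1100(✓)  0-001(✓)  0-100(✓)  0-111  00-10  001-0  0011-  01-01  011-1  0110-  1-001(✓)  1-100(✓)  110-1
size-2^2 implicants → --001  --100
Unchecked terms (primes): --001, --100, -0010, -0111, 0-111, 00-10, 001-0, 0011-, 01-01, 011-1, 0110-, 110-1
Minterm coverage:
  m1 ⊆ --001 [E]
  m2 ⊆ -0010,00-10
  m4 ⊆ --100,001-0
  m6 ⊆ 00-10,001-0,0011-
  m9 ⊆ --001,01-01
  m12 ⊆ --100,0110-
  m13 ⊆ 01-01,011-1,0110-
  m15 ⊆ 0-111,011-1
  m18 ⊆ -0010 [E]
  m20 ⊆ --100 [E]
  m23 ⊆ -0111 [E]
  m25 ⊆ --001,110-1
  m28 ⊆ --100 [E]
E = {--001, --100, -0010, -0111}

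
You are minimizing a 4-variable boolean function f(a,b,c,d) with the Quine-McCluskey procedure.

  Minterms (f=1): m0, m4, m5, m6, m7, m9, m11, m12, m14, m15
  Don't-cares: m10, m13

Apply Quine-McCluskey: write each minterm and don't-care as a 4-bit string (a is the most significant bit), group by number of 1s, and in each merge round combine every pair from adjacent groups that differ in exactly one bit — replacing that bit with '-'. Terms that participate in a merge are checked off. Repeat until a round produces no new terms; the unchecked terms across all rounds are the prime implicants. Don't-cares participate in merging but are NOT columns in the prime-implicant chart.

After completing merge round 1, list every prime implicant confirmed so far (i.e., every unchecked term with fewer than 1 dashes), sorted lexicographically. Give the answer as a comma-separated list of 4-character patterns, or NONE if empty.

size-2^0 implicants → 0000(✓)  0100(✓)  0101(✓)  0110(✓)  0111(✓)  1001(✓)  1010(✓)  1011(✓)  1100(✓)  1101(✓)  1110(✓)  1111(✓)
size-2^1 implicants → -100(✓)  -101(✓)  -110(✓)  -111(✓)  0-00  01-0(✓)  01-1(✓)  010-(✓)  011-(✓)  1-01(✓)  1-10(✓)  1-11(✓)  10-1(✓)  101-(✓)  11-0(✓)  11-1(✓)  110-(✓)  111-(✓)
size-2^2 implicants → -1-0(✓)  -1-1(✓)  -10-(✓)  -11-(✓)  01--(✓)  1--1  1-1-  11--(✓)
size-2^3 implicants → -1--
Unchecked terms (primes): -1--, 0-00, 1--1, 1-1-

NONE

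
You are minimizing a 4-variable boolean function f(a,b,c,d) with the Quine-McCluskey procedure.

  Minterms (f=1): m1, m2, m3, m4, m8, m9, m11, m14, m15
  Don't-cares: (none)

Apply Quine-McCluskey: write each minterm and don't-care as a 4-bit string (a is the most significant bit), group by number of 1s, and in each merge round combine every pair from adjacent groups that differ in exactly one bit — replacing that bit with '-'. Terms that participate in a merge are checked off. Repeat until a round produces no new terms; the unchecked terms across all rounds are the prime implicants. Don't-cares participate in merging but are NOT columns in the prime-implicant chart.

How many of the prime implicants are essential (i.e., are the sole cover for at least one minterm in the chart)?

5

Round 0: 0001✓ 0010✓ 0011✓ 0100 1000✓ 1001✓ 1011✓ 1110✓ 1111✓
Round 1: -001✓ -011✓ 00-1✓ 001- 1-11 10-1✓ 100- 111-
Round 2: -0-1
PIs = {-0-1, 001-, 0100, 1-11, 100-, 111-}
Coverage chart:
  m1: -0-1 ←essential
  m2: 001- ←essential
  m3: -0-1,001-
  m4: 0100 ←essential
  m8: 100- ←essential
  m9: -0-1,100-
  m11: -0-1,1-11
  m14: 111- ←essential
  m15: 1-11,111-
Essential: -0-1, 001-, 0100, 100-, 111-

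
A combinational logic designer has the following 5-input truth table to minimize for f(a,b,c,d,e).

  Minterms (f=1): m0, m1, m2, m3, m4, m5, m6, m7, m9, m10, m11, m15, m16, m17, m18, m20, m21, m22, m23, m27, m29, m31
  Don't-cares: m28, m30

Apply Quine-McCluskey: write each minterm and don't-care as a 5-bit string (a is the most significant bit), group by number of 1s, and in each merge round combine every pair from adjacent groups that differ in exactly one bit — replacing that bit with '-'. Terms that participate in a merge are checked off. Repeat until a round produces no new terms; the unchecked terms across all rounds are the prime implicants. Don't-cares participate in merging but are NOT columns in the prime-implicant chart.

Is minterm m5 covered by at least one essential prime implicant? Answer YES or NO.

[col 0] 00000*, 00001*, 00010*, 00011*, 00100*, 00101*, 00110*, 00111*, 01001*, 01010*, 01011*, 01111*, 10000*, 10001*, 10010*, 10100*, 10101*, 10110*, 10111*, 11011*, 11100*, 11101*, 11110*, 11111*
[col 1] -0000*, -0001*, -0010*, -0100*, -0101*, -0110*, -0111*, -1011*, -1111*, 0-001*, 0-010*, 0-011*, 0-111*, 00-00*, 00-01*, 00-10*, 00-11*, 000-0*, 000-1*, 0000-*, 0001-*, 001-0*, 001-1*, 0010-*, 0011-*, 01-11*, 010-1*, 0101-*, 1-100*, 1-101*, 1-110*, 1-111*, 10-00*, 10-01*, 10-10*, 100-0*, 1000-*, 101-0*, 101-1*, 1010-*, 1011-*, 11-11*, 111-0*, 111-1*, 1110-*, 1111-*
[col 2] --111, -0-00*, -0-01*, -0-10*, -00-0*, -000-*, -01-0*, -01-1*, -010-*, -011-*, -1-11, 0--11, 0-0-1, 0-01-, 00--0*, 00--1*, 00-0-*, 00-1-*, 000--*, 001--*, 1-1-0*, 1-1-1*, 1-10-*, 1-11-*, 10--0*, 10-0-*, 101--*, 111--*
[col 3] -0--0, -0-0-, -01--, 00---, 1-1--
Prime implicants: --111, -0--0, -0-0-, -01--, -1-11, 0--11, 0-0-1, 0-01-, 00---, 1-1--
PI chart (minterm → PIs covering it):
  0 | -0--0,-0-0-,00---
  1 | -0-0-,0-0-1,00---
  2 | -0--0,0-01-,00---
  3 | 0--11,0-0-1,0-01-,00---
  4 | -0--0,-0-0-,-01--,00---
  5 | -0-0-,-01--,00---
  6 | -0--0,-01--,00---
  7 | --111,-01--,0--11,00---
  9 | 0-0-1  (sole → essential)
  10 | 0-01-  (sole → essential)
  11 | -1-11,0--11,0-0-1,0-01-
  15 | --111,-1-11,0--11
  16 | -0--0,-0-0-
  17 | -0-0-  (sole → essential)
  18 | -0--0  (sole → essential)
  20 | -0--0,-0-0-,-01--,1-1--
  21 | -0-0-,-01--,1-1--
  22 | -0--0,-01--,1-1--
  23 | --111,-01--,1-1--
  27 | -1-11  (sole → essential)
  29 | 1-1--  (sole → essential)
  31 | --111,-1-11,1-1--
Essential prime implicants: -0--0, -0-0-, -1-11, 0-0-1, 0-01-, 1-1--

YES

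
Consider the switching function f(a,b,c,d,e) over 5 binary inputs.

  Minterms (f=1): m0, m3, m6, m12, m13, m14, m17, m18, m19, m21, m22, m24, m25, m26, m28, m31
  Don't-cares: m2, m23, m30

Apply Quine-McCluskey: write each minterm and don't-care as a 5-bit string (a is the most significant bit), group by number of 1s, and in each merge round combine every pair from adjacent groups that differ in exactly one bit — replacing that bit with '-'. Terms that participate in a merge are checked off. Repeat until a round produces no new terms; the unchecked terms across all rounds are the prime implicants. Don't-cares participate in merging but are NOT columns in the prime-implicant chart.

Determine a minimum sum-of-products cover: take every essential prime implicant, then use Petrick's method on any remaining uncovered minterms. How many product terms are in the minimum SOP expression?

Round 0: 00000✓ 00010✓ 00011✓ 00110✓ 01100✓ 01101✓ 01110✓ 10001✓ 10010✓ 10011✓ 10101✓ 10110✓ 10111✓ 11000✓ 11001✓ 11010✓ 11100✓ 11110✓ 11111✓
Round 1: -0010✓ -0011✓ -0110✓ -1100✓ -1110✓ 0-110✓ 00-10✓ 000-0 0001-✓ 011-0✓ 0110- 1-001 1-010✓ 1-110✓ 1-111✓ 10-01✓ 10-10✓ 10-11✓ 100-1✓ 1001-✓ 101-1✓ 1011-✓ 11-00✓ 11-10✓ 110-0✓ 1100- 111-0✓ 1111-✓
Round 2: --110 -0-10 -001- -11-0 1--10 1-11- 10--1 10-1- 11--0
PIs = {--110, -0-10, -001-, -11-0, 000-0, 0110-, 1--10, 1-001, 1-11-, 10--1, 10-1-, 11--0, 1100-}
Coverage chart:
  m0: 000-0 ←essential
  m3: -001- ←essential
  m6: --110,-0-10
  m12: -11-0,0110-
  m13: 0110- ←essential
  m14: --110,-11-0
  m17: 1-001,10--1
  m18: -0-10,-001-,1--10,10-1-
  m19: -001-,10--1,10-1-
  m21: 10--1 ←essential
  m22: --110,-0-10,1--10,1-11-,10-1-
  m24: 11--0,1100-
  m25: 1-001,1100-
  m26: 1--10,11--0
  m28: -11-0,11--0
  m31: 1-11- ←essential
Essential: -001-, 000-0, 0110-, 1-11-, 10--1
Petrick residual → --110, 1-001, 11--0
Min cover (8 terms): cde' + b'c'd + a'b'c'e' + a'bcd' + ac'd'e + acd + ab'e + abe'

8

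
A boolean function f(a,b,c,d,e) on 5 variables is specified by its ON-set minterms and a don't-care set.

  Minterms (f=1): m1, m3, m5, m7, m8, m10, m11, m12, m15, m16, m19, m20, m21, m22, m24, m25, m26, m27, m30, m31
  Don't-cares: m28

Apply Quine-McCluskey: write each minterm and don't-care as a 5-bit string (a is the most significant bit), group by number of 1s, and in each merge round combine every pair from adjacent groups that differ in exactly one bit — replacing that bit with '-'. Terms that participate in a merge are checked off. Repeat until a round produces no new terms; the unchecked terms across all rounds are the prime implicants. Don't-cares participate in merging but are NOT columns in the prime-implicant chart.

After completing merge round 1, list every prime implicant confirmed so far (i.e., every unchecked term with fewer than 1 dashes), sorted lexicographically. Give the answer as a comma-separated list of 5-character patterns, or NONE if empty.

NONE

[col 0] 00001*, 00011*, 00101*, 00111*, 01000*, 01010*, 01011*, 01100*, 01111*, 10000*, 10011*, 10100*, 10101*, 10110*, 11000*, 11001*, 11010*, 11011*, 11100*, 11110*, 11111*
[col 1] -0011*, -0101, -1000*, -1010*, -1011*, -1100*, -1111*, 0-011*, 0-111*, 00-01*, 00-11*, 000-1*, 001-1*, 01-00*, 01-11*, 010-0*, 0101-*, 1-000*, 1-011*, 1-100*, 1-110*, 10-00*, 101-0*, 1010-, 11-00*, 11-10*, 11-11*, 110-0*, 110-1*, 1100-*, 1101-*, 111-0*, 1111-*
[col 2] --011, -1-00, -1-11, -10-0, -101-, 0--11, 00--1, 1--00, 1-1-0, 11--0, 11-1-, 110--
Prime implicants: --011, -0101, -1-00, -1-11, -10-0, -101-, 0--11, 00--1, 1--00, 1-1-0, 1010-, 11--0, 11-1-, 110--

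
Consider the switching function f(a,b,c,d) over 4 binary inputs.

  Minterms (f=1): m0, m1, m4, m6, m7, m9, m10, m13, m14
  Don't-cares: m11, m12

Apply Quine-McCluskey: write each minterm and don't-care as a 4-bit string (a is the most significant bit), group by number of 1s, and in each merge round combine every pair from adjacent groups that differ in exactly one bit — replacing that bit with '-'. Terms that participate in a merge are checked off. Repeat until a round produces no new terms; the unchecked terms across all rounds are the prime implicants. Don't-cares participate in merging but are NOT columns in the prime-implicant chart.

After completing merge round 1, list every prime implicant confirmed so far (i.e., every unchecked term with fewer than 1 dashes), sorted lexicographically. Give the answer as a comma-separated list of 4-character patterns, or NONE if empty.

NONE

Round 0: 0000✓ 0001✓ 0100✓ 0110✓ 0111✓ 1001✓ 1010✓ 1011✓ 1100✓ 1101✓ 1110✓
Round 1: -001 -100✓ -110✓ 0-00 000- 01-0✓ 011- 1-01 1-10 10-1 101- 11-0✓ 110-
Round 2: -1-0
PIs = {-001, -1-0, 0-00, 000-, 011-, 1-01, 1-10, 10-1, 101-, 110-}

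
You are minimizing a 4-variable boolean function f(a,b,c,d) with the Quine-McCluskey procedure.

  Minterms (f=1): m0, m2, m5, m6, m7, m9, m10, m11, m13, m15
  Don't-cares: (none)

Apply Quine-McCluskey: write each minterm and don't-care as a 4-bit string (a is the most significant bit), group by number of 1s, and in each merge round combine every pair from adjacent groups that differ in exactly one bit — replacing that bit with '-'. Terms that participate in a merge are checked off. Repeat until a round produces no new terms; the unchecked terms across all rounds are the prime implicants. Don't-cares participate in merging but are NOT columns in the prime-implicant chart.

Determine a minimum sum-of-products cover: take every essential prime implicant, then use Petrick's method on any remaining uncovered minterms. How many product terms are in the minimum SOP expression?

size-2^0 implicants → 0000(✓)  0010(✓)  0101(✓)  0110(✓)  0111(✓)  1001(✓)  1010(✓)  1011(✓)  1101(✓)  1111(✓)
size-2^1 implicants → -010  -101(✓)  -111(✓)  0-10  00-0  01-1(✓)  011-  1-01(✓)  1-11(✓)  10-1(✓)  101-  11-1(✓)
size-2^2 implicants → -1-1  1--1
Unchecked terms (primes): -010, -1-1, 0-10, 00-0, 011-, 1--1, 101-
Minterm coverage:
  m0 ⊆ 00-0 [E]
  m2 ⊆ -010,0-10,00-0
  m5 ⊆ -1-1 [E]
  m6 ⊆ 0-10,011-
  m7 ⊆ -1-1,011-
  m9 ⊆ 1--1 [E]
  m10 ⊆ -010,101-
  m11 ⊆ 1--1,101-
  m13 ⊆ -1-1,1--1
  m15 ⊆ -1-1,1--1
E = {-1-1, 00-0, 1--1}
Petrick residual → -010, 0-10
Cover = b'cd' + bd + a'cd' + a'b'd' + ad  |cover|=5

5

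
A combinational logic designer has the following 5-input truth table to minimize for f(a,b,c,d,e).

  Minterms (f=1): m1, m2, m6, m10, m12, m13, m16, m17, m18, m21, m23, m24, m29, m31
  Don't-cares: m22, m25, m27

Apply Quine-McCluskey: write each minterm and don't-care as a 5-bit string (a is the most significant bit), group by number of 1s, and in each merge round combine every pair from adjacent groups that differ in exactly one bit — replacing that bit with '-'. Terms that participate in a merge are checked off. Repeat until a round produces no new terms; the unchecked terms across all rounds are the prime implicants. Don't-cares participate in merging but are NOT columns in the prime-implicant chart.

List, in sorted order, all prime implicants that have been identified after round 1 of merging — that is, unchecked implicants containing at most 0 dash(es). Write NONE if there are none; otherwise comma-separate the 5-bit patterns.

Round 0: 00001✓ 00010✓ 00110✓ 01010✓ 01100✓ 01101✓ 10000✓ 10001✓ 10010✓ 10101✓ 10110✓ 10111✓ 11000✓ 11001✓ 11011✓ 11101✓ 11111✓
Round 1: -0001 -0010✓ -0110✓ -1101 0-010 00-10✓ 0110- 1-000✓ 1-001✓ 1-101✓ 1-111✓ 10-01✓ 10-10✓ 100-0 1000-✓ 101-1✓ 1011- 11-01✓ 11-11✓ 110-1✓ 1100-✓ 111-1✓
Round 2: -0-10 1--01 1-00- 1-1-1 11--1
PIs = {-0-10, -0001, -1101, 0-010, 0110-, 1--01, 1-00-, 1-1-1, 100-0, 1011-, 11--1}

NONE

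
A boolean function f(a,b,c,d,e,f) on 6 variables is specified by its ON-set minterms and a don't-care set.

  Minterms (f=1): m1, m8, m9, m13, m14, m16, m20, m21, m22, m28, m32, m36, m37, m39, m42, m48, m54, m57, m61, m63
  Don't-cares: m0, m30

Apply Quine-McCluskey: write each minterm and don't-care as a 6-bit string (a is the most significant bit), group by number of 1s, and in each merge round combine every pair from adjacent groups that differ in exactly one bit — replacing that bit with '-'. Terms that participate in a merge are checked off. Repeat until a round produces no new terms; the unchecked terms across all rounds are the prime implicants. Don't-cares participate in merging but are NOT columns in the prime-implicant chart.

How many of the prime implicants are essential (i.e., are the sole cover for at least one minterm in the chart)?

11

[col 0] 000000*, 000001*, 001000*, 001001*, 001101*, 001110*, 010000*, 010100*, 010101*, 010110*, 011100*, 011110*, 100000*, 100100*, 100101*, 100111*, 101010, 110000*, 110110*, 111001*, 111101*, 111111*
[col 1] -00000*, -10000*, -10110, 0-0000*, 0-1110, 00-000*, 00-001*, 00000-*, 001-01, 00100-*, 01-100*, 01-110*, 010-00, 0101-0*, 01010-, 0111-0*, 1-0000*, 100-00, 1001-1, 10010-, 111-01, 1111-1
[col 2] --0000, 00-00-, 01-1-0
Prime implicants: --0000, -10110, 0-1110, 00-00-, 001-01, 01-1-0, 010-00, 01010-, 100-00, 1001-1, 10010-, 101010, 111-01, 1111-1
PI chart (minterm → PIs covering it):
  1 | 00-00-  (sole → essential)
  8 | 00-00-  (sole → essential)
  9 | 00-00-,001-01
  13 | 001-01  (sole → essential)
  14 | 0-1110  (sole → essential)
  16 | --0000,010-00
  20 | 01-1-0,010-00,01010-
  21 | 01010-  (sole → essential)
  22 | -10110,01-1-0
  28 | 01-1-0  (sole → essential)
  32 | --0000,100-00
  36 | 100-00,10010-
  37 | 1001-1,10010-
  39 | 1001-1  (sole → essential)
  42 | 101010  (sole → essential)
  48 | --0000  (sole → essential)
  54 | -10110  (sole → essential)
  57 | 111-01  (sole → essential)
  61 | 111-01,1111-1
  63 | 1111-1  (sole → essential)
Essential prime implicants: --0000, -10110, 0-1110, 00-00-, 001-01, 01-1-0, 01010-, 1001-1, 101010, 111-01, 1111-1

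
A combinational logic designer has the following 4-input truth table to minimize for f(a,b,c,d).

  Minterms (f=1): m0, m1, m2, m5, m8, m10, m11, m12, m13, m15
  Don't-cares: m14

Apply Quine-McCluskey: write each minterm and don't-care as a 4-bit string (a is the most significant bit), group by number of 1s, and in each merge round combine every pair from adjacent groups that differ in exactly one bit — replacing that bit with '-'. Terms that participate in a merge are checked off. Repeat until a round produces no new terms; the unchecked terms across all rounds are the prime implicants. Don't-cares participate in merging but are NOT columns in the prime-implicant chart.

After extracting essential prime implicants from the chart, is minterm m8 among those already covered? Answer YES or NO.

YES

Round 0: 0000✓ 0001✓ 0010✓ 0101✓ 1000✓ 1010✓ 1011✓ 1100✓ 1101✓ 1110✓ 1111✓
Round 1: -000✓ -010✓ -101 0-01 00-0✓ 000- 1-00✓ 1-10✓ 1-11✓ 10-0✓ 101-✓ 11-0✓ 11-1✓ 110-✓ 111-✓
Round 2: -0-0 1--0 1-1- 11--
PIs = {-0-0, -101, 0-01, 000-, 1--0, 1-1-, 11--}
Coverage chart:
  m0: -0-0,000-
  m1: 0-01,000-
  m2: -0-0 ←essential
  m5: -101,0-01
  m8: -0-0,1--0
  m10: -0-0,1--0,1-1-
  m11: 1-1- ←essential
  m12: 1--0,11--
  m13: -101,11--
  m15: 1-1-,11--
Essential: -0-0, 1-1-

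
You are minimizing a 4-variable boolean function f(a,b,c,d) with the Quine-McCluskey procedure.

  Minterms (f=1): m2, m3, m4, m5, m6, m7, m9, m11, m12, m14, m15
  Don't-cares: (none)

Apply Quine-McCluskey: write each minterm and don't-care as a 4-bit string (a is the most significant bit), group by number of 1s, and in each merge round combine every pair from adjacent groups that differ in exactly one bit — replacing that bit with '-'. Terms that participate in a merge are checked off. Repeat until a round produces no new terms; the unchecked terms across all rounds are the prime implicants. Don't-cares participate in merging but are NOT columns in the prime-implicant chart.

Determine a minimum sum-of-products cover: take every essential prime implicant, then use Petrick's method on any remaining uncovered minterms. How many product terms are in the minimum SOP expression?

5

[col 0] 0010*, 0011*, 0100*, 0101*, 0110*, 0111*, 1001*, 1011*, 1100*, 1110*, 1111*
[col 1] -011*, -100*, -110*, -111*, 0-10*, 0-11*, 001-*, 01-0*, 01-1*, 010-*, 011-*, 1-11*, 10-1, 11-0*, 111-*
[col 2] --11, -1-0, -11-, 0-1-, 01--
Prime implicants: --11, -1-0, -11-, 0-1-, 01--, 10-1
PI chart (minterm → PIs covering it):
  2 | 0-1-  (sole → essential)
  3 | --11,0-1-
  4 | -1-0,01--
  5 | 01--  (sole → essential)
  6 | -1-0,-11-,0-1-,01--
  7 | --11,-11-,0-1-,01--
  9 | 10-1  (sole → essential)
  11 | --11,10-1
  12 | -1-0  (sole → essential)
  14 | -1-0,-11-
  15 | --11,-11-
Essential prime implicants: -1-0, 0-1-, 01--, 10-1
Petrick residual → --11
Minimum SOP uses 5 PIs: cd + bd' + a'c + a'b + ab'd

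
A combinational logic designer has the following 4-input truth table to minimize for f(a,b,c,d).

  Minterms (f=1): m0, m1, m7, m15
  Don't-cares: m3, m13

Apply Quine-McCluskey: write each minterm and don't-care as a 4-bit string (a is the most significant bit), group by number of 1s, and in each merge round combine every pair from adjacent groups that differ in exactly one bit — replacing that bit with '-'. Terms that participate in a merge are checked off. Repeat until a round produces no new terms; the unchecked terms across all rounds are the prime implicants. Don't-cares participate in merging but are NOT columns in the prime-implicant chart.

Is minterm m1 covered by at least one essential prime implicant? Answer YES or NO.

size-2^0 implicants → 0000(✓)  0001(✓)  0011(✓)  0111(✓)  1101(✓)  1111(✓)
size-2^1 implicants → -111  0-11  00-1  000-  11-1
Unchecked terms (primes): -111, 0-11, 00-1, 000-, 11-1
Minterm coverage:
  m0 ⊆ 000- [E]
  m1 ⊆ 00-1,000-
  m7 ⊆ -111,0-11
  m15 ⊆ -111,11-1
E = {000-}

YES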